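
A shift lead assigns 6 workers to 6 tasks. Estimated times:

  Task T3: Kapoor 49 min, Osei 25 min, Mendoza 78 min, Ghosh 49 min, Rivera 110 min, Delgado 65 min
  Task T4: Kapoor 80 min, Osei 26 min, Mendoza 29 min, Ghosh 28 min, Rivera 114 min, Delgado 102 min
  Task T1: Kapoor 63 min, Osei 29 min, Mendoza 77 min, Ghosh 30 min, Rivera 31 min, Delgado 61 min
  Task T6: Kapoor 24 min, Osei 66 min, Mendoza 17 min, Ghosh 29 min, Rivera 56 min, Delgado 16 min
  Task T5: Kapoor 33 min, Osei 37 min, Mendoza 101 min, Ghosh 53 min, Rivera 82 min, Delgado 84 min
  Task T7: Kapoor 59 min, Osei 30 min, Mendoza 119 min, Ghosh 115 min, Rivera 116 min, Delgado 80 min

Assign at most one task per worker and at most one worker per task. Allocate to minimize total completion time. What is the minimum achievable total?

Min total: 188 min

Optimal: Kapoor→Task T5 (33 min), Osei→Task T7 (30 min), Mendoza→Task T4 (29 min), Ghosh→Task T3 (49 min), Rivera→Task T1 (31 min), Delgado→Task T6 (16 min) — total 33+30+29+49+31+16 = 188 min.
Row-greedy (each worker in turn takes its cheapest remaining task) gives 270 min, worse by 82.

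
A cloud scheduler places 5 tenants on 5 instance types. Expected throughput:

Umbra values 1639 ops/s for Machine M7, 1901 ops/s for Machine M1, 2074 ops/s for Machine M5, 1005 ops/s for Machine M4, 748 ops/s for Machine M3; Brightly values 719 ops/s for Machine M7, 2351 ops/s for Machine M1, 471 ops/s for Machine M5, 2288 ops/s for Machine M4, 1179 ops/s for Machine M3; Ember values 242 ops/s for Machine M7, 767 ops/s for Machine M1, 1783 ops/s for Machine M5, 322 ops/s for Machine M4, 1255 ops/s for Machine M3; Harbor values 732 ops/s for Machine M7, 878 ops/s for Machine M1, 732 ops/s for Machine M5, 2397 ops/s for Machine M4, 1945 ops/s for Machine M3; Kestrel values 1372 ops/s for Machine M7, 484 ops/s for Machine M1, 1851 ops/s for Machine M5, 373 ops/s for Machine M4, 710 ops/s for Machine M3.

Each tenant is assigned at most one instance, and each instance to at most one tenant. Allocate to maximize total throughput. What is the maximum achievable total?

Maximum total: 9493 ops/s

Optimal: Umbra→Machine M7 (1639 ops/s), Brightly→Machine M1 (2351 ops/s), Ember→Machine M3 (1255 ops/s), Harbor→Machine M4 (2397 ops/s), Kestrel→Machine M5 (1851 ops/s) — total 1639+2351+1255+2397+1851 = 9493 ops/s.
Max-entry greedy (repeatedly take the single best remaining cell) gives 9449 ops/s, worse by 44.
Swapping Umbra↔Harbor (Umbra→Machine M4 1005 ops/s, Harbor→Machine M7 732 ops/s) loses 2299.
Every other assignment is strictly worse.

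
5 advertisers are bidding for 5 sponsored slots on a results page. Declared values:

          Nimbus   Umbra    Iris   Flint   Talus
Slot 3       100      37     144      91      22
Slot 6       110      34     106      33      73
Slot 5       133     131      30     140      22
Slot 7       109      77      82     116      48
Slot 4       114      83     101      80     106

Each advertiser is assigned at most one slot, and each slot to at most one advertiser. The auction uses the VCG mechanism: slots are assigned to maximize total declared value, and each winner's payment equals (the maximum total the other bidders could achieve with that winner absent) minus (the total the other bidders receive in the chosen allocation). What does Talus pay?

Efficient allocation: Nimbus→Slot 6 ($110), Umbra→Slot 5 ($131), Iris→Slot 3 ($144), Flint→Slot 7 ($116), Talus→Slot 4 ($106); total welfare W = $607.
Talus receives Slot 4 at value $106, so the others get W − 106 = $501.
Without Talus: best allocation of the remaining 4 bidders over all 5 slots is Nimbus→Slot 4 ($114), Umbra→Slot 5 ($131), Iris→Slot 3 ($144), Flint→Slot 7 ($116), total $505.
VCG payment = (others' best without Talus) − (others' welfare with Talus) = 505 − 501 = $4.

Talus pays $4.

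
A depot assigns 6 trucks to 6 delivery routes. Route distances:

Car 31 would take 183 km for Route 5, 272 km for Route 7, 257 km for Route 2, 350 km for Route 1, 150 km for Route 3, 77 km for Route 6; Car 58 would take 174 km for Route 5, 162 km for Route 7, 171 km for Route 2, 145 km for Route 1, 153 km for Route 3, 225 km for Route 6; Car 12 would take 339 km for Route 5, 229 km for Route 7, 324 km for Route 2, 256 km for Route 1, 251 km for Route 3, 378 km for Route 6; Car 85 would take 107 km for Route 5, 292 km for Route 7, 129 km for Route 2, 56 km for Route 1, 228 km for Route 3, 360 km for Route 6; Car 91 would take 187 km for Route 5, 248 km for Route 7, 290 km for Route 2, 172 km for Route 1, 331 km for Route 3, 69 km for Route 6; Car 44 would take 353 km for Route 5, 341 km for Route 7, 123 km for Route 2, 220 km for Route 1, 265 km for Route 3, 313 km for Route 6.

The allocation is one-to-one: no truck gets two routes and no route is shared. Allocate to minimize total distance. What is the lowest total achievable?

Min total: 801 km

Treat this as an assignment problem: match each truck to one route.
Optimal: Car 31→Route 3 (150 km), Car 58→Route 5 (174 km), Car 12→Route 7 (229 km), Car 85→Route 1 (56 km), Car 91→Route 6 (69 km), Car 44→Route 2 (123 km) — total 150+174+229+56+69+123 = 801 km.
Column-greedy (each route in turn goes to its cheapest remaining truck) gives 1092 km, worse by 291.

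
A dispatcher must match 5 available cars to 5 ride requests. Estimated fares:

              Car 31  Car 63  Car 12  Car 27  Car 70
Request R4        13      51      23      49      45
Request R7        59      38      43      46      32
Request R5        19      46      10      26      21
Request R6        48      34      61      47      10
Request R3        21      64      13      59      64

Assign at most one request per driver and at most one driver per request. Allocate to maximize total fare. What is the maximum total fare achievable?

Optimal: Car 31→Request R7 ($59), Car 63→Request R5 ($46), Car 12→Request R6 ($61), Car 27→Request R4 ($49), Car 70→Request R3 ($64) — total 59+46+61+49+64 = $279.
Max-entry greedy (repeatedly take the single best remaining cell) gives $254, worse by 25.
Next-best assignment: Car 31→Request R7, Car 63→Request R5, Car 12→Request R6, Car 27→Request R3, Car 70→Request R4 = $270.
Checked against all permutations: $279 is optimal.

Maximum total: $279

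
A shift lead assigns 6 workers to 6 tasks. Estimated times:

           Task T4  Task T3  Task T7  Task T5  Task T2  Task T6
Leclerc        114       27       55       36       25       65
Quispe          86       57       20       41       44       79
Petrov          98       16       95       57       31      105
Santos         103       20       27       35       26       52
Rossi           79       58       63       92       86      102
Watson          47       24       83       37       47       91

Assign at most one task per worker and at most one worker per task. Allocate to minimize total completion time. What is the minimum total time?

Optimal: Leclerc→Task T2 (25 min), Quispe→Task T7 (20 min), Petrov→Task T3 (16 min), Santos→Task T6 (52 min), Rossi→Task T4 (79 min), Watson→Task T5 (37 min) — total 25+20+16+52+79+37 = 229 min.
Column-greedy (each task in turn goes to its cheapest remaining worker) gives 245 min, worse by 16.
No other one-to-one assignment undercuts 229 min.

Minimum total: 229 min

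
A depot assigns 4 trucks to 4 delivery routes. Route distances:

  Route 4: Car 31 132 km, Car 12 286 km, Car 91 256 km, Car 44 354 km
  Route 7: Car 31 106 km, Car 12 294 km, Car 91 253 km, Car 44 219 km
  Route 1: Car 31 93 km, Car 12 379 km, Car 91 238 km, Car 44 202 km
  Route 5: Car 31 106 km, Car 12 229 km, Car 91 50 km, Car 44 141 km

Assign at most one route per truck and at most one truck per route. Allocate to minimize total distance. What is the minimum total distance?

Optimal: Car 31→Route 7 (106 km), Car 12→Route 4 (286 km), Car 91→Route 5 (50 km), Car 44→Route 1 (202 km) — total 106+286+50+202 = 644 km.
Next-best assignment: Car 31→Route 1, Car 12→Route 4, Car 91→Route 5, Car 44→Route 7 = 648 km.
Swapping Car 44↔Car 12 (Car 44→Route 4 354 km, Car 12→Route 1 379 km) adds 245.

Minimum total: 644 km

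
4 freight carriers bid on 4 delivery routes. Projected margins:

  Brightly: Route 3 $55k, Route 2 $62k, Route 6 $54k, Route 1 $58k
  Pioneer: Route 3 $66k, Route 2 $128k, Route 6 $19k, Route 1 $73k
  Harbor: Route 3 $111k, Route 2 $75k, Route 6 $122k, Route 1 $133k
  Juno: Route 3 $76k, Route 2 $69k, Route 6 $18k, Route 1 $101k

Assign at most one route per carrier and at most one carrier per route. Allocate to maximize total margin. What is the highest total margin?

Maximum total: $406k

This is the linear assignment problem.
Optimal: Brightly→Route 3 ($55k), Pioneer→Route 2 ($128k), Harbor→Route 6 ($122k), Juno→Route 1 ($101k) — total 55+128+122+101 = $406k.
Column-greedy (each route in turn goes to its best remaining carrier) gives $394k, worse by 12.
Swapping Brightly↔Juno (Brightly→Route 1 $58k, Juno→Route 3 $76k) loses 22.
No other one-to-one assignment exceeds $406k.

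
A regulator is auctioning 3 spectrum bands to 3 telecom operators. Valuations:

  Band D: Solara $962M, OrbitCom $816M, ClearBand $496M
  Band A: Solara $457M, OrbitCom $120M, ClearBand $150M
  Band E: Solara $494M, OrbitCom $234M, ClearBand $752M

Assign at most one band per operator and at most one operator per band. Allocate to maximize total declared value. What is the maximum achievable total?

Max total: $2025M

This is a one-to-one assignment (maximum-weight bipartite matching).
Optimal: Solara→Band A ($457M), OrbitCom→Band D ($816M), ClearBand→Band E ($752M) — total 457+816+752 = $2025M.
Max-entry greedy (repeatedly take the single best remaining cell) gives $1834M, worse by 191.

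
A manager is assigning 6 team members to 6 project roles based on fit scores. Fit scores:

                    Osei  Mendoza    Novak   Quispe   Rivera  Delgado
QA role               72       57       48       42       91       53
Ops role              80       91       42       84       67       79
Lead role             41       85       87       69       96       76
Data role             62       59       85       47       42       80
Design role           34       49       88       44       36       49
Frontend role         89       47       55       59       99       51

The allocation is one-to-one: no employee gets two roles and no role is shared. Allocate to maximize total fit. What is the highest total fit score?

Maximum total: 517 pts

Optimal: Osei→Frontend role (89 pts), Mendoza→Lead role (85 pts), Novak→Design role (88 pts), Quispe→Ops role (84 pts), Rivera→QA role (91 pts), Delgado→Data role (80 pts) — total 89+85+88+84+91+80 = 517 pts.
Column-greedy (each role in turn goes to its best remaining employee) gives 482 pts, worse by 35.
No other one-to-one assignment exceeds 517 pts.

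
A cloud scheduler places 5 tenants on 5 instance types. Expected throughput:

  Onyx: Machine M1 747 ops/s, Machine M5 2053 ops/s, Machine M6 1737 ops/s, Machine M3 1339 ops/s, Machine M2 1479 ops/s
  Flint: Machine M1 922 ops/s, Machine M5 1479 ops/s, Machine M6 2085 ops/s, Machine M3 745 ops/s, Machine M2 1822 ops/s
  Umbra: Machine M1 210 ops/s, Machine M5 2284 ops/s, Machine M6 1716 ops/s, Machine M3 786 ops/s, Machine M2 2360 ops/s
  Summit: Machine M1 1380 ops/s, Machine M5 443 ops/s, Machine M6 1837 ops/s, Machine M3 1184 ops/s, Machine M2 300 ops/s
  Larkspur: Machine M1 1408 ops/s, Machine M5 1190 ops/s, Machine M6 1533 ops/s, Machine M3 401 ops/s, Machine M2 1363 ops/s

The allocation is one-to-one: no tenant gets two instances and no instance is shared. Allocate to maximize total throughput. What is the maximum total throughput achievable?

Maximum total: 9090 ops/s

Optimal: Onyx→Machine M5 (2053 ops/s), Flint→Machine M6 (2085 ops/s), Umbra→Machine M2 (2360 ops/s), Summit→Machine M3 (1184 ops/s), Larkspur→Machine M1 (1408 ops/s) — total 2053+2085+2360+1184+1408 = 9090 ops/s.
Column-greedy (each instance in turn goes to its best remaining tenant) gives 7416 ops/s, worse by 1674.
Checked against all permutations: 9090 ops/s is optimal.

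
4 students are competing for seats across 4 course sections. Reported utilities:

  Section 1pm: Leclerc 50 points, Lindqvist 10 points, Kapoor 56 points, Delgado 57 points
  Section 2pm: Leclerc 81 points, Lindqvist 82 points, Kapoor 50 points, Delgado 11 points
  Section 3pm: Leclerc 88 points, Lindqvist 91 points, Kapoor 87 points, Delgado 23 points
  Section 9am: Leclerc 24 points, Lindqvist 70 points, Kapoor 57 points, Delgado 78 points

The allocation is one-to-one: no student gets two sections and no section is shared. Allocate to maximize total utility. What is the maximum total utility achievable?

Maximum total: 306 points

Optimal: Leclerc→Section 2pm (81 points), Lindqvist→Section 3pm (91 points), Kapoor→Section 1pm (56 points), Delgado→Section 9am (78 points) — total 81+91+56+78 = 306 points.
Column-greedy (each section in turn goes to its best remaining student) gives 284 points, worse by 22.
Next-best assignment: Leclerc→Section 3pm, Lindqvist→Section 2pm, Kapoor→Section 1pm, Delgado→Section 9am = 304 points.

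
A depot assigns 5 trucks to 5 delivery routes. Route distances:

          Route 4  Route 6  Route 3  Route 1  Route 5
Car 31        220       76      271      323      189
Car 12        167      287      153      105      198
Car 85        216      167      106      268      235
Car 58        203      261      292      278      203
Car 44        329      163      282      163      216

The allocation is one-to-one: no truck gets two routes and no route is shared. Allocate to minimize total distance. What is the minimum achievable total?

Min total: 706 km

Treat this as an assignment problem: match each truck to one route.
Optimal: Car 31→Route 6 (76 km), Car 12→Route 1 (105 km), Car 85→Route 3 (106 km), Car 58→Route 4 (203 km), Car 44→Route 5 (216 km) — total 76+105+106+203+216 = 706 km.
Next-best assignment: Car 31→Route 6, Car 12→Route 4, Car 85→Route 3, Car 58→Route 5, Car 44→Route 1 = 715 km.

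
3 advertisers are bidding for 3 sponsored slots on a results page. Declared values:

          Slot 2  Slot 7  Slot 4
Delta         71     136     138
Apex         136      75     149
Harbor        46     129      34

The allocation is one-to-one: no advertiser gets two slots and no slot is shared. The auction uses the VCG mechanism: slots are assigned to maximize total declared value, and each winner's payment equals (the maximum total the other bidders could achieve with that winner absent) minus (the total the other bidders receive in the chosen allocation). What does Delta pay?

Delta pays $13.

Efficient allocation: Delta→Slot 4 ($138), Apex→Slot 2 ($136), Harbor→Slot 7 ($129); total welfare W = $403.
Delta receives Slot 4 at value $138, so the others get W − 138 = $265.
Without Delta: best allocation of the remaining 2 bidders over all 3 slots is Apex→Slot 4 ($149), Harbor→Slot 7 ($129), total $278.
VCG payment = (others' best without Delta) − (others' welfare with Delta) = 278 − 265 = $13.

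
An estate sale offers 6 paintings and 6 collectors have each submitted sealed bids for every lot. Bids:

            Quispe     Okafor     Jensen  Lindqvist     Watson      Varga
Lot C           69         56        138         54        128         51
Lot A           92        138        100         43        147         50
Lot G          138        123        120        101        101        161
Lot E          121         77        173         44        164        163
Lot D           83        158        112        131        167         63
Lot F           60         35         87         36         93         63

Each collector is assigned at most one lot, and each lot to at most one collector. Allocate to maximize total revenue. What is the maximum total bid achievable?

Maximum total: $801

Treat this as an assignment problem: match each collector to one lot.
Optimal: Quispe→Lot G ($138), Okafor→Lot A ($138), Jensen→Lot C ($138), Lindqvist→Lot D ($131), Watson→Lot F ($93), Varga→Lot E ($163) — total 138+138+138+131+93+163 = $801.
Row-greedy (each collector in turn takes its best remaining lot) gives $733, worse by 68.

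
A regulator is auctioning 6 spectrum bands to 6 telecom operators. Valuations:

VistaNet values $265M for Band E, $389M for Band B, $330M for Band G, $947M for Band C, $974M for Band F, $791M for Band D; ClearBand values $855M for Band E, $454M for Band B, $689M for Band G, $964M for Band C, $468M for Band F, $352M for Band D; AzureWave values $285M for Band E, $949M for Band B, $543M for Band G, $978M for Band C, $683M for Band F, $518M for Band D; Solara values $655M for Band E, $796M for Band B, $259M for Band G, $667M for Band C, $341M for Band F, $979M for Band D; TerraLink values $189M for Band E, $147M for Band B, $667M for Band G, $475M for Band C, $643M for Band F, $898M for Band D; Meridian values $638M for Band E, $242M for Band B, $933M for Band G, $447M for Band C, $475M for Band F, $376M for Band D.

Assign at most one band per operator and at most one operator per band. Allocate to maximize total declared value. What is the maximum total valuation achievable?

Optimal: VistaNet→Band F ($974M), ClearBand→Band E ($855M), AzureWave→Band C ($978M), Solara→Band B ($796M), TerraLink→Band D ($898M), Meridian→Band G ($933M) — total 974+855+978+796+898+933 = $5434M.
Max-entry greedy (repeatedly take the single best remaining cell) gives $4866M, worse by 568.

Max total: $5434M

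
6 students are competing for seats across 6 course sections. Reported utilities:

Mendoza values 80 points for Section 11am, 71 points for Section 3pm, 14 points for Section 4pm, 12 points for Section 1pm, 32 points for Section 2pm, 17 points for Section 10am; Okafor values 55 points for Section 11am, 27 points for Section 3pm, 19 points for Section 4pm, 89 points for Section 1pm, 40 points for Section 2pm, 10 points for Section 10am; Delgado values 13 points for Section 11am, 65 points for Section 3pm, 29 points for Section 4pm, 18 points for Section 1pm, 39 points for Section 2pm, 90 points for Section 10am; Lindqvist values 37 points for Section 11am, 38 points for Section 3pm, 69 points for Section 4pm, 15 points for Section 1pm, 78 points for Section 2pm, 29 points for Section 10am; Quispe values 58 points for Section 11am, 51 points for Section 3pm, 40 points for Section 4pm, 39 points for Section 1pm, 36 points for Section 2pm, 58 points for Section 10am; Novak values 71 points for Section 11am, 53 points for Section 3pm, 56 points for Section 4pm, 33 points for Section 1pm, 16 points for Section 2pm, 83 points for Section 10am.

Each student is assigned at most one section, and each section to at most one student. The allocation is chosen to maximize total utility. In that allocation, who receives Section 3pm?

This is a one-to-one assignment (maximum-weight bipartite matching).
Optimal: Mendoza→Section 11am (80 points), Okafor→Section 1pm (89 points), Delgado→Section 10am (90 points), Lindqvist→Section 2pm (78 points), Quispe→Section 3pm (51 points), Novak→Section 4pm (56 points) — total 80+89+90+78+51+56 = 444 points.
Column-greedy (each section in turn goes to its best remaining student) gives 422 points, worse by 22.
Next-best assignment: Mendoza→Section 3pm, Okafor→Section 1pm, Delgado→Section 10am, Lindqvist→Section 2pm, Quispe→Section 11am, Novak→Section 4pm = 442 points.
Quispe's own top section is Section 11am (58 points), but forcing Quispe→Section 11am and reassigning the rest optimally gives only 442 points — worse by 2.

Quispe receives Section 3pm.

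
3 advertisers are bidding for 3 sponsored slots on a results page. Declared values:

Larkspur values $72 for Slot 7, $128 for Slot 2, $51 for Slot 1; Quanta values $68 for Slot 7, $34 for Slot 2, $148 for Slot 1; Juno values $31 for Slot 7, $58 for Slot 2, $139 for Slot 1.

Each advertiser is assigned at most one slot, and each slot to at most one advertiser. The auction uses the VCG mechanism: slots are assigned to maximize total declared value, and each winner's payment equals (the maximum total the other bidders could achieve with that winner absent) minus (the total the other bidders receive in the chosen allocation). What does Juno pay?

Juno pays $80.

Efficient allocation: Larkspur→Slot 2 ($128), Quanta→Slot 7 ($68), Juno→Slot 1 ($139); total welfare W = $335.
Juno receives Slot 1 at value $139, so the others get W − 139 = $196.
Without Juno: best allocation of the remaining 2 bidders over all 3 slots is Larkspur→Slot 2 ($128), Quanta→Slot 1 ($148), total $276.
VCG payment = (others' best without Juno) − (others' welfare with Juno) = 276 − 196 = $80.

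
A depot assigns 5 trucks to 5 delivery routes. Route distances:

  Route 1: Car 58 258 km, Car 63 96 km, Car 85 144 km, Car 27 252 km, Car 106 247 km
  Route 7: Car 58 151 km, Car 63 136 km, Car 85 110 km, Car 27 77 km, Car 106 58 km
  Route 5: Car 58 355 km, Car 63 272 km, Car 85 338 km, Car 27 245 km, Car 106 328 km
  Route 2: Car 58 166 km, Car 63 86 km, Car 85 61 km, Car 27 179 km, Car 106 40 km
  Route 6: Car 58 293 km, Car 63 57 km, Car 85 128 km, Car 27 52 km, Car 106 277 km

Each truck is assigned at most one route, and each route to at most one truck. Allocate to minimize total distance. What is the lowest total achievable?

Minimum total: 622 km

Optimal: Car 58→Route 5 (355 km), Car 63→Route 1 (96 km), Car 85→Route 2 (61 km), Car 27→Route 6 (52 km), Car 106→Route 7 (58 km) — total 355+96+61+52+58 = 622 km.
No other one-to-one assignment undercuts 622 km.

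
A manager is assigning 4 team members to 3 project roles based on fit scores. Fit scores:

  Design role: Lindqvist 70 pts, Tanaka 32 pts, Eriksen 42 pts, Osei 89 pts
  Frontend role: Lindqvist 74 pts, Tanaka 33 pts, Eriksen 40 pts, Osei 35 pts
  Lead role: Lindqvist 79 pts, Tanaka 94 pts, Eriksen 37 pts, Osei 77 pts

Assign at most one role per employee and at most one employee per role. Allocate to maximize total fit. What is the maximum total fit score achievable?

This is a one-to-one assignment (maximum-weight bipartite matching).
Optimal: Osei→Design role (89 pts), Lindqvist→Frontend role (74 pts), Tanaka→Lead role (94 pts) — total 89+74+94 = 257 pts.
Row-greedy (each employee in turn takes its best remaining role) gives 154 pts, worse by 103.
Swapping Osei↔Tanaka (Osei→Lead role 77 pts, Tanaka→Design role 32 pts) loses 74.
No other one-to-one assignment exceeds 257 pts.

Max total: 257 pts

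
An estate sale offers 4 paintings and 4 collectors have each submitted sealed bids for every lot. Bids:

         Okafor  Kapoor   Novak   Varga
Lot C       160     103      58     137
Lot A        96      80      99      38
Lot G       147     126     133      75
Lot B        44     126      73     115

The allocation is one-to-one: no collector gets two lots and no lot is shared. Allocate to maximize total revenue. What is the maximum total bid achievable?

Max total: $509

This is a one-to-one assignment (maximum-weight bipartite matching).
Optimal: Okafor→Lot G ($147), Kapoor→Lot B ($126), Novak→Lot A ($99), Varga→Lot C ($137) — total 147+126+99+137 = $509.
Row-greedy (each collector in turn takes its best remaining lot) gives $500, worse by 9.
Next-best assignment: Okafor→Lot C, Kapoor→Lot G, Novak→Lot A, Varga→Lot B = $500.
Checked against all permutations: $509 is optimal.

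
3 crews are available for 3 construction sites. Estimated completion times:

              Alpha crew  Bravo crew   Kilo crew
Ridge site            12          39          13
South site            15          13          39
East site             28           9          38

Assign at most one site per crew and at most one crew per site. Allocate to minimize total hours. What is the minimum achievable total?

This is a one-to-one assignment (minimum-cost bipartite matching).
Optimal: Alpha crew→South site (15 hours), Bravo crew→East site (9 hours), Kilo crew→Ridge site (13 hours) — total 15+9+13 = 37 hours.
Min-entry greedy (repeatedly take the single cheapest remaining cell) gives 60 hours, worse by 23.

Min total: 37 hours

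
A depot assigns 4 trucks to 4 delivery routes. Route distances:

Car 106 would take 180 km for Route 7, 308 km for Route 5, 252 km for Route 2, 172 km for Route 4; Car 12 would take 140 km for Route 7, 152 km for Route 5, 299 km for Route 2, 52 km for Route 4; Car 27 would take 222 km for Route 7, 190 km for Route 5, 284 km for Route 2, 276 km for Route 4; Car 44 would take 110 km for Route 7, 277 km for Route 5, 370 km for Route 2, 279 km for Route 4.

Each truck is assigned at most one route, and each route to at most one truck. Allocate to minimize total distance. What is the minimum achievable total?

Min total: 604 km

Optimal: Car 106→Route 2 (252 km), Car 12→Route 4 (52 km), Car 27→Route 5 (190 km), Car 44→Route 7 (110 km) — total 252+52+190+110 = 604 km.
Row-greedy (each truck in turn takes its cheapest remaining route) gives 872 km, worse by 268.
Next-best assignment: Car 106→Route 4, Car 12→Route 5, Car 27→Route 2, Car 44→Route 7 = 718 km.
Swapping Car 12↔Car 44 (Car 12→Route 7 140 km, Car 44→Route 4 279 km) adds 257.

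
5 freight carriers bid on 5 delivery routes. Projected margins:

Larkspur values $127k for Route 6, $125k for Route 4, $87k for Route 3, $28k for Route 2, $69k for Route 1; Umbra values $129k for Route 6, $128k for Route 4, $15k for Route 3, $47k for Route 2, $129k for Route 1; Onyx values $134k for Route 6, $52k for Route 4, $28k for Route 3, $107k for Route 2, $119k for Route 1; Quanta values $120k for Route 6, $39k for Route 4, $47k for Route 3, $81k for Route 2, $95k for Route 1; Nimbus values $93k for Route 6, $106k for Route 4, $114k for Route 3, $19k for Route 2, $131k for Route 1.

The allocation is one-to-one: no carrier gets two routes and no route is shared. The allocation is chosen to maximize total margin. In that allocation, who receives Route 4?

Optimal: Larkspur→Route 4 ($125k), Umbra→Route 1 ($129k), Onyx→Route 2 ($107k), Quanta→Route 6 ($120k), Nimbus→Route 3 ($114k) — total 125+129+107+120+114 = $595k.
Column-greedy (each route in turn goes to its best remaining carrier) gives $526k, worse by 69.
Larkspur's own top route is Route 6 ($127k), but forcing Larkspur→Route 6 and reassigning the rest optimally gives only $571k — worse by 24.

Larkspur receives Route 4.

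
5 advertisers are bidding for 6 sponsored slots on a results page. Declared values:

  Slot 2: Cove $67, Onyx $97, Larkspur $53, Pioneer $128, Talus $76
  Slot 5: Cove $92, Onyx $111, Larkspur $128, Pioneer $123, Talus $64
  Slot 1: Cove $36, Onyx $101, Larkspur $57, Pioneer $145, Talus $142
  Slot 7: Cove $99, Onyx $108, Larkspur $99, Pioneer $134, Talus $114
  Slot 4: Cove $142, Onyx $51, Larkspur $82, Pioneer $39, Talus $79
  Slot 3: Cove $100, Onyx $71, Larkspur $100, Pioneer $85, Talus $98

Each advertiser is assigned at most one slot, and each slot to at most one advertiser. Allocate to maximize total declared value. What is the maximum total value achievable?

Max total: $648

This is the linear assignment problem.
Optimal: Cove→Slot 4 ($142), Onyx→Slot 7 ($108), Larkspur→Slot 5 ($128), Pioneer→Slot 2 ($128), Talus→Slot 1 ($142) — total 142+108+128+128+142 = $648.
Max-entry greedy (repeatedly take the single best remaining cell) gives $626, worse by 22.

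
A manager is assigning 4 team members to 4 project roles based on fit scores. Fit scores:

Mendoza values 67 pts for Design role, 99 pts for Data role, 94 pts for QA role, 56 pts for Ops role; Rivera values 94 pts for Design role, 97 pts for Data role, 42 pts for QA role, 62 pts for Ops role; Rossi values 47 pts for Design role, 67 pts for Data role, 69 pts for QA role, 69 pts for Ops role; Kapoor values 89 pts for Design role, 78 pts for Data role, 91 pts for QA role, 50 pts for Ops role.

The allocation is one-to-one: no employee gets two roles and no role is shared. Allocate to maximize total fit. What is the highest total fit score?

Max total: 353 pts

Optimal: Mendoza→Data role (99 pts), Rivera→Design role (94 pts), Rossi→Ops role (69 pts), Kapoor→QA role (91 pts) — total 99+94+69+91 = 353 pts.
Row-greedy (each employee in turn takes its best remaining role) gives 312 pts, worse by 41.
Next-best assignment: Mendoza→QA role, Rivera→Data role, Rossi→Ops role, Kapoor→Design role = 349 pts.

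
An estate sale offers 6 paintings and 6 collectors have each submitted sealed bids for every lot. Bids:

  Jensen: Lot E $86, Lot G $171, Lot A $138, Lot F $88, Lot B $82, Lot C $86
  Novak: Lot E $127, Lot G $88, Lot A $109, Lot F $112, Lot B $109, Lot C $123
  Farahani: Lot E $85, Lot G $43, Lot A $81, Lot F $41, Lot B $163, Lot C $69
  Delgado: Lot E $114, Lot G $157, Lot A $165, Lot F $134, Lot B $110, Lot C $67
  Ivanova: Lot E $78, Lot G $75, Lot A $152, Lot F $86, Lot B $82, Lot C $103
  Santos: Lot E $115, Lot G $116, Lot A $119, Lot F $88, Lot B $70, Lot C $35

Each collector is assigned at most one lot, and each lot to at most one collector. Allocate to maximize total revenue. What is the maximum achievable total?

Optimal: Jensen→Lot G ($171), Novak→Lot C ($123), Farahani→Lot B ($163), Delgado→Lot F ($134), Ivanova→Lot A ($152), Santos→Lot E ($115) — total 171+123+163+134+152+115 = $858.
Max-entry greedy (repeatedly take the single best remaining cell) gives $817, worse by 41.
No other one-to-one assignment exceeds $858.

Maximum total: $858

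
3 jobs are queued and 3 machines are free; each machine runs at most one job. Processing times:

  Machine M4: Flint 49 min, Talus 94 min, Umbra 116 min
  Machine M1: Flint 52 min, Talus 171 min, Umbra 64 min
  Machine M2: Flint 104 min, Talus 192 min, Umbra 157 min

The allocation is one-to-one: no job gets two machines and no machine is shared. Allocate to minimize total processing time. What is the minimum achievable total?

Min total: 262 min

This is a one-to-one assignment (minimum-cost bipartite matching).
Optimal: Flint→Machine M2 (104 min), Talus→Machine M4 (94 min), Umbra→Machine M1 (64 min) — total 104+94+64 = 262 min.
Row-greedy (each job in turn takes its cheapest remaining machine) gives 377 min, worse by 115.
No other one-to-one assignment undercuts 262 min.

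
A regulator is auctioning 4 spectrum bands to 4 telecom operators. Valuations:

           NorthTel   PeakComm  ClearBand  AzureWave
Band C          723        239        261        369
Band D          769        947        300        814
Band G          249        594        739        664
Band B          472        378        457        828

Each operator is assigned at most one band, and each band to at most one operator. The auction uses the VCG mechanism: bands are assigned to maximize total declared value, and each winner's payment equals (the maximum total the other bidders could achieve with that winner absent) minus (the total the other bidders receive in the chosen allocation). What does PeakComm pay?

PeakComm pays $46M.

Efficient allocation: NorthTel→Band C ($723M), PeakComm→Band D ($947M), ClearBand→Band G ($739M), AzureWave→Band B ($828M); total welfare W = $3237M.
PeakComm receives Band D at value $947M, so the others get W − 947 = $2290M.
Without PeakComm: best allocation of the remaining 3 bidders over all 4 bands is NorthTel→Band D ($769M), ClearBand→Band G ($739M), AzureWave→Band B ($828M), total $2336M.
VCG payment = (others' best without PeakComm) − (others' welfare with PeakComm) = 2336 − 2290 = $46M.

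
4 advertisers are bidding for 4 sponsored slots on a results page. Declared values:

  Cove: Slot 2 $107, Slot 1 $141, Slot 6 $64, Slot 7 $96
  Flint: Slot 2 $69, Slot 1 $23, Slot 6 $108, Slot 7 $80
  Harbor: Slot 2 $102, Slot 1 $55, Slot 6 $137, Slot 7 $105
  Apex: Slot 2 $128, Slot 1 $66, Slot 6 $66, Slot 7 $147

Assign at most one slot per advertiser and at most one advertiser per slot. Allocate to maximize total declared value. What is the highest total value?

Optimal: Cove→Slot 1 ($141), Flint→Slot 6 ($108), Harbor→Slot 2 ($102), Apex→Slot 7 ($147) — total 141+108+102+147 = $498.
Max-entry greedy (repeatedly take the single best remaining cell) gives $494, worse by 4.
Next-best assignment: Cove→Slot 1, Flint→Slot 2, Harbor→Slot 6, Apex→Slot 7 = $494.
Swapping Apex↔Flint (Apex→Slot 6 $66, Flint→Slot 7 $80) loses 109.
No other one-to-one assignment exceeds $498.

Maximum total: $498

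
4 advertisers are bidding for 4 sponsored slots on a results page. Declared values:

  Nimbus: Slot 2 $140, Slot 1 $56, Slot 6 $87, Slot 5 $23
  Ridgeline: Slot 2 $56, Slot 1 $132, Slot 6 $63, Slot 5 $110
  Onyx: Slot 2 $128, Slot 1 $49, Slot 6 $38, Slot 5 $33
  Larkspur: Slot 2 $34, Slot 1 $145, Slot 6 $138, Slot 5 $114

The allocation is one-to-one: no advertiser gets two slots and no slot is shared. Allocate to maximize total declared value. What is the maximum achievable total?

Maximum total: $470

Optimal: Nimbus→Slot 6 ($87), Ridgeline→Slot 5 ($110), Onyx→Slot 2 ($128), Larkspur→Slot 1 ($145) — total 87+110+128+145 = $470.
Row-greedy (each advertiser in turn takes its best remaining slot) gives $424, worse by 46.
Checked against all permutations: $470 is optimal.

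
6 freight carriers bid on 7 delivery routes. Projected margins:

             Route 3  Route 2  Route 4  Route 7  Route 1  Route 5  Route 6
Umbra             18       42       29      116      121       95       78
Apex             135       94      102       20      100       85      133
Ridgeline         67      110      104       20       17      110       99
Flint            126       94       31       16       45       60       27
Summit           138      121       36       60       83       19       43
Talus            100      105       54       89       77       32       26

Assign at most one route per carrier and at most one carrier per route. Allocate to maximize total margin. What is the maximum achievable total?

Maximum total: $700k

Optimal: Umbra→Route 1 ($121k), Apex→Route 6 ($133k), Ridgeline→Route 5 ($110k), Flint→Route 3 ($126k), Summit→Route 2 ($121k), Talus→Route 7 ($89k) — total 121+133+110+126+121+89 = $700k.
Max-entry greedy (repeatedly take the single best remaining cell) gives $651k, worse by 49.
Next-best assignment: Umbra→Route 1, Apex→Route 6, Ridgeline→Route 4, Flint→Route 3, Summit→Route 2, Talus→Route 7 = $694k.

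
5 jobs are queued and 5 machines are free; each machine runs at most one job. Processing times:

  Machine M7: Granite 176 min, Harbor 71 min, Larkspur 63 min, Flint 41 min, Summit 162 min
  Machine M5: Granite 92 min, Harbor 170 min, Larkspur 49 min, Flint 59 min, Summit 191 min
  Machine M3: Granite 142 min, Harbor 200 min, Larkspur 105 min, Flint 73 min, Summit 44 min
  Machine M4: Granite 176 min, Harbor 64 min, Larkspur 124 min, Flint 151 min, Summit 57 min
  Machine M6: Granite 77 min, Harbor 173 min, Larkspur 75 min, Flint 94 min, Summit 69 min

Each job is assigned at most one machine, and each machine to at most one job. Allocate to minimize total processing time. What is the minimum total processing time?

This is the linear assignment problem.
Optimal: Granite→Machine M6 (77 min), Harbor→Machine M4 (64 min), Larkspur→Machine M5 (49 min), Flint→Machine M7 (41 min), Summit→Machine M3 (44 min) — total 77+64+49+41+44 = 275 min.

Minimum total: 275 min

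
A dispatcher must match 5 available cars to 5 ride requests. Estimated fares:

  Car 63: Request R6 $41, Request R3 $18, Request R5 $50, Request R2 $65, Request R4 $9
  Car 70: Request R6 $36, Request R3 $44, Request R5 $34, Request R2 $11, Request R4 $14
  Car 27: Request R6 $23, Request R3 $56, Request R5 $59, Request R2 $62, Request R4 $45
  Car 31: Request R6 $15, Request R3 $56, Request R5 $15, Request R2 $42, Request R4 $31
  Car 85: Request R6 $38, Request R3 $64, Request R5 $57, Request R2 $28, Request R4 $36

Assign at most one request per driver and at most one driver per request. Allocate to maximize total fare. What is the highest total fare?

Max total: $259

Treat this as an assignment problem: match each driver to one request.
Optimal: Car 63→Request R2 ($65), Car 70→Request R6 ($36), Car 27→Request R4 ($45), Car 31→Request R3 ($56), Car 85→Request R5 ($57) — total 65+36+45+56+57 = $259.
Column-greedy (each request in turn goes to its best remaining driver) gives $220, worse by 39.
Every other assignment is strictly worse.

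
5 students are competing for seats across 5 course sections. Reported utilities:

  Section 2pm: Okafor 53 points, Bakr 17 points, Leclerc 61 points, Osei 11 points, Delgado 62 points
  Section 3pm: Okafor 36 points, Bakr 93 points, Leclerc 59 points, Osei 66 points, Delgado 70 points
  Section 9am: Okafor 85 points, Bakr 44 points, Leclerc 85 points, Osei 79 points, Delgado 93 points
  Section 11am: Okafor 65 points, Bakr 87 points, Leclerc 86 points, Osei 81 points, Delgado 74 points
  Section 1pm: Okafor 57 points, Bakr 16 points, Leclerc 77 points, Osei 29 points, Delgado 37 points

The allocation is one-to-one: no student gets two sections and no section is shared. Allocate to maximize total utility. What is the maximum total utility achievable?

This is the linear assignment problem.
Optimal: Okafor→Section 9am (85 points), Bakr→Section 3pm (93 points), Leclerc→Section 1pm (77 points), Osei→Section 11am (81 points), Delgado→Section 2pm (62 points) — total 85+93+77+81+62 = 398 points.
Max-entry greedy (repeatedly take the single best remaining cell) gives 340 points, worse by 58.
Next-best assignment: Okafor→Section 2pm, Bakr→Section 3pm, Leclerc→Section 1pm, Osei→Section 11am, Delgado→Section 9am = 397 points.

Max total: 398 points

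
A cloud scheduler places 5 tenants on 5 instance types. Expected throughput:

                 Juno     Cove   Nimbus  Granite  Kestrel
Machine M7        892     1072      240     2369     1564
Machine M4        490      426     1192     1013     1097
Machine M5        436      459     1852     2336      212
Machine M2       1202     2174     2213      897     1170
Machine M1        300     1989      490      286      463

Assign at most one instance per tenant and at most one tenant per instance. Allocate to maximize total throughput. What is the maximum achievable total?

This is the linear assignment problem.
Optimal: Juno→Machine M4 (490 ops/s), Cove→Machine M1 (1989 ops/s), Nimbus→Machine M2 (2213 ops/s), Granite→Machine M5 (2336 ops/s), Kestrel→Machine M7 (1564 ops/s) — total 490+1989+2213+2336+1564 = 8592 ops/s.
Row-greedy (each tenant in turn takes its best remaining instance) gives 8509 ops/s, worse by 83.
Swapping Kestrel↔Juno (Kestrel→Machine M4 1097 ops/s, Juno→Machine M7 892 ops/s) loses 65.

Max total: 8592 ops/s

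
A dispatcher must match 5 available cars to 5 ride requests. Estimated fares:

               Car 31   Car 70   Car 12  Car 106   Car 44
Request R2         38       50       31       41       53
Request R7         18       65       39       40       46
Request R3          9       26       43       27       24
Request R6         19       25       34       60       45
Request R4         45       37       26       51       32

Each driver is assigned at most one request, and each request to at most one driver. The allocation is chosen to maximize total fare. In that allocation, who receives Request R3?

This is a one-to-one assignment (maximum-weight bipartite matching).
Optimal: Car 31→Request R4 ($45), Car 70→Request R7 ($65), Car 12→Request R3 ($43), Car 106→Request R6 ($60), Car 44→Request R2 ($53) — total 45+65+43+60+53 = $266.
Next-best assignment: Car 31→Request R4, Car 70→Request R2, Car 12→Request R3, Car 106→Request R6, Car 44→Request R7 = $244.

Car 12 receives Request R3.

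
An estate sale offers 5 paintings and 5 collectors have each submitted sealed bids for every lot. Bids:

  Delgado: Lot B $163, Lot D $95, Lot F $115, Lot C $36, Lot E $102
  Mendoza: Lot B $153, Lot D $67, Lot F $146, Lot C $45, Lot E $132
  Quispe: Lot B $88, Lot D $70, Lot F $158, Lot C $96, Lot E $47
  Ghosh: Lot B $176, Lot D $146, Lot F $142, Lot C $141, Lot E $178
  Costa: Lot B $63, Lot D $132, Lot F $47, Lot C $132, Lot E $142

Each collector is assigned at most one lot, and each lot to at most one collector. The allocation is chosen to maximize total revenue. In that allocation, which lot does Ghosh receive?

This is a one-to-one assignment (maximum-weight bipartite matching).
Optimal: Delgado→Lot B ($163), Mendoza→Lot E ($132), Quispe→Lot F ($158), Ghosh→Lot D ($146), Costa→Lot C ($132) — total 163+132+158+146+132 = $731.
Column-greedy (each lot in turn goes to its best remaining collector) gives $613, worse by 118.
Next-best assignment: Delgado→Lot B, Mendoza→Lot E, Quispe→Lot F, Ghosh→Lot C, Costa→Lot D = $726.
Ghosh's own top lot is Lot E ($178), but forcing Ghosh→Lot E and reassigning the rest optimally gives only $716 — worse by 15.

Ghosh receives Lot D.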